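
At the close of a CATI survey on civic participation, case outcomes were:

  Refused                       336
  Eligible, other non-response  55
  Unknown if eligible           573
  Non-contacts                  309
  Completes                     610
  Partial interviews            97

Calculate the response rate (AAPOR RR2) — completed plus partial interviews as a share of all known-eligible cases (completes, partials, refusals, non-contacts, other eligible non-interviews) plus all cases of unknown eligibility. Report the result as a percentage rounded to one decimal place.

Num = 610 + 97 = 707
Denominator = 610 + 97 + 336 + 309 + 55 + 573 = 1980
RR2 = 707 / 1980 = 0.3571

35.7%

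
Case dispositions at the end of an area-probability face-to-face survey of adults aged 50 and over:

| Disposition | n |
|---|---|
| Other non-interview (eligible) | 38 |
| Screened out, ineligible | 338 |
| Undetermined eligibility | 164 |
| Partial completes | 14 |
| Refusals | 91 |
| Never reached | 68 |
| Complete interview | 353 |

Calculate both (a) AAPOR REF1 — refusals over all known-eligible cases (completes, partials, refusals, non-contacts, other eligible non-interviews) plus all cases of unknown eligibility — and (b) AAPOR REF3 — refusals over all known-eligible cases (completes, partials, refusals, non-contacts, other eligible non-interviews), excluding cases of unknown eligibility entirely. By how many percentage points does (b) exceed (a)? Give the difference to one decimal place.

Num → 91
Base → 353 + 14 + 91 + 68 + 38 + 164 = 728
REF1 = 91 / 728 = 0.1250
Base → 353 + 14 + 91 + 68 + 38 = 564
REF3 = 91 / 564 = 0.1613
Difference = 16.13 − 12.50 = 3.63 percentage points

3.6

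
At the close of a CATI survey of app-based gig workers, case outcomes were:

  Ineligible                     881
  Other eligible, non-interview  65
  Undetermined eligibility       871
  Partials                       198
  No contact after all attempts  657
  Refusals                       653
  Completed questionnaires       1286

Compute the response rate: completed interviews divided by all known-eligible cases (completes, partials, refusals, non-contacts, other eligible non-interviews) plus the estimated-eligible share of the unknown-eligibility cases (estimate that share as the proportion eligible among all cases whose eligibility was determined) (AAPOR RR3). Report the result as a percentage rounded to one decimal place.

Top = 1286
Eligible (known) = 1286 + 198 + 653 + 657 + 65 = 2859
e = 2859 / (2859 + 881) = 2859 / 3740 = 0.7644
e × U = 0.7644 × 871 = 665.79
Denominator = 2859 + 665.79 = 3524.79
RR3 = 1286 / 3524.79 = 0.3648

36.5%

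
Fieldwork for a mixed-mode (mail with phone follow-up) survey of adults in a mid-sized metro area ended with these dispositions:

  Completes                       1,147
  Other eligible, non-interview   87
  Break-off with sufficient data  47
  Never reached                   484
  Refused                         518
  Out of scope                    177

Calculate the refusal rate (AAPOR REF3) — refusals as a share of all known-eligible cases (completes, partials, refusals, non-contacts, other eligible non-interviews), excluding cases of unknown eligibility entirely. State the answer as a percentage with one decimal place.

Num → 518
Denominator → 1147 + 47 + 518 + 484 + 87 = 2283
REF3 = 518 / 2283 = 0.2269

22.7%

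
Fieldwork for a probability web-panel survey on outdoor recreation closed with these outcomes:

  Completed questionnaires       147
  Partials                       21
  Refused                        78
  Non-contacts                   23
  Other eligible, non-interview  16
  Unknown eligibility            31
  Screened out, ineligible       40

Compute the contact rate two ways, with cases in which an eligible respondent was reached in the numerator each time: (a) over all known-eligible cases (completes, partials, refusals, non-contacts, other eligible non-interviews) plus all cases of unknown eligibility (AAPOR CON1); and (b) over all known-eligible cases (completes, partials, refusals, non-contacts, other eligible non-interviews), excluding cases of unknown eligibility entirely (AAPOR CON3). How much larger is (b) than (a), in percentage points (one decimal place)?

9.0

Num = 147 + 21 + 78 + 16 = 262
Denom = 147 + 21 + 78 + 23 + 16 + 31 = 316
CON1 = 262 / 316 = 0.8291
Denom = 147 + 21 + 78 + 23 + 16 = 285
CON3 = 262 / 285 = 0.9193
Difference = 91.93 − 82.91 = 9.02 percentage points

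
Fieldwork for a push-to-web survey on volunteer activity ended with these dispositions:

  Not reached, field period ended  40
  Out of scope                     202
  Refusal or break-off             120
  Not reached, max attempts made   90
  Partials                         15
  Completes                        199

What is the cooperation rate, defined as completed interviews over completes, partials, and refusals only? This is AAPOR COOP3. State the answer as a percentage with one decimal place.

59.6%

Non-contacts = 40 + 90 = 130
Numerator: 199
Denominator: 199 + 15 + 120 = 334
COOP3 = 199 / 334 = 0.5958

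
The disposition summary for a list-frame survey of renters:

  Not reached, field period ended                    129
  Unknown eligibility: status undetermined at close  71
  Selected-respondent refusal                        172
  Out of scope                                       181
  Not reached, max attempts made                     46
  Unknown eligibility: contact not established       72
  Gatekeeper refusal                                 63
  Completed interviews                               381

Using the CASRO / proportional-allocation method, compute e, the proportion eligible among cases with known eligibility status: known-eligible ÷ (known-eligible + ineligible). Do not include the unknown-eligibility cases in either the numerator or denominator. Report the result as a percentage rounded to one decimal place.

81.4%

Refused = 63 + 172 = 235
No contact after all attempts = 129 + 46 = 175
Unknown if eligible = 72 + 71 = 143
Determined eligible → 381 + 235 + 175 = 791
e = 791 / (791 + 181) = 791 / 972 = 0.8138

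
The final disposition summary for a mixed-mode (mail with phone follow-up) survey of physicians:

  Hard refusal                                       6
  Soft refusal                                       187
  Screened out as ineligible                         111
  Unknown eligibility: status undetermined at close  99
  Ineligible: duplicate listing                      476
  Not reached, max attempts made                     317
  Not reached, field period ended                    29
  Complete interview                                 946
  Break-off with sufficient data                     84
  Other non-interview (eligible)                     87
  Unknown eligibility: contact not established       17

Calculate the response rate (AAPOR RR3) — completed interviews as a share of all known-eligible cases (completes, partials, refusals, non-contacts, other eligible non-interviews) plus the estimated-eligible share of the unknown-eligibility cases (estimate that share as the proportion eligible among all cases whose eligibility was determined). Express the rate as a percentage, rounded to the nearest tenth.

Refused = 6 + 187 = 193
Non-contacts = 29 + 317 = 346
Unknown if eligible = 17 + 99 = 116
Out of scope = 111 + 476 = 587
Numerator = 946
Known eligible = 946 + 84 + 193 + 346 + 87 = 1656
e = 1656 / (1656 + 587) = 1656 / 2243 = 0.7383
Eligible share of unknowns = 0.7383 × 116 = 85.64
Denom = 1656 + 85.64 = 1741.64
RR3 = 946 / 1741.64 = 0.5432

54.3%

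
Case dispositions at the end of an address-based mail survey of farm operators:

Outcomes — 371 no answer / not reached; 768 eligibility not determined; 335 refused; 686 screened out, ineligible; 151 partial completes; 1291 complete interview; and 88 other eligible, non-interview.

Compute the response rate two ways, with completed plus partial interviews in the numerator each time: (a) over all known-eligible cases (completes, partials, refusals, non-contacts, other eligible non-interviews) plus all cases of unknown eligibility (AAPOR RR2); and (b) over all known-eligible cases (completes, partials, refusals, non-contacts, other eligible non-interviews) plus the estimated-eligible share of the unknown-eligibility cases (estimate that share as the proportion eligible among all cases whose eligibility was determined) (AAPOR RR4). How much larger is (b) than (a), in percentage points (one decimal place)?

Numerator → 1291 + 151 = 1442
Denominator → 1291 + 151 + 335 + 371 + 88 + 768 = 3004
RR2 = 1442 / 3004 = 0.4800
Known eligible → 1291 + 151 + 335 + 371 + 88 = 2236
e = 2236 / (2236 + 686) = 2236 / 2922 = 0.7652
Estimated eligible among unknowns → 0.7652 × 768 = 587.67
Denominator → 2236 + 587.67 = 2823.67
RR4 = 1442 / 2823.67 = 0.5107
Difference = 51.07 − 48.00 = 3.07 percentage points

3.1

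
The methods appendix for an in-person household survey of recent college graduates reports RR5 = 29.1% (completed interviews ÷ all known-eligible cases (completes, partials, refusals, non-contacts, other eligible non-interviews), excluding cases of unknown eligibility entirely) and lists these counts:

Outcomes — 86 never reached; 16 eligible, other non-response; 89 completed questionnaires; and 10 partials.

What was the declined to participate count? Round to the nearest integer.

105

RR5 = 89 / D = 0.291
D = 89 / 0.291 = 305.8
Rest of base = 201
declined to participate = 305.8 − 201 ≈ 105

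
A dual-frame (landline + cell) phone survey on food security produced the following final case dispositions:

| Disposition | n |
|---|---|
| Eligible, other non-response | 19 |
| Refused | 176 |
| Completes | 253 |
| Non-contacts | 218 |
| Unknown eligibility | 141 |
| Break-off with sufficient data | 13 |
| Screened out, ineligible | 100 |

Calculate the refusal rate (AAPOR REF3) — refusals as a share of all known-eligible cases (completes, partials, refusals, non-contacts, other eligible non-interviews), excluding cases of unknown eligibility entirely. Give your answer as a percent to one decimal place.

25.9%

Numerator = 176
Denominator = 253 + 13 + 176 + 218 + 19 = 679
REF3 = 176 / 679 = 0.2592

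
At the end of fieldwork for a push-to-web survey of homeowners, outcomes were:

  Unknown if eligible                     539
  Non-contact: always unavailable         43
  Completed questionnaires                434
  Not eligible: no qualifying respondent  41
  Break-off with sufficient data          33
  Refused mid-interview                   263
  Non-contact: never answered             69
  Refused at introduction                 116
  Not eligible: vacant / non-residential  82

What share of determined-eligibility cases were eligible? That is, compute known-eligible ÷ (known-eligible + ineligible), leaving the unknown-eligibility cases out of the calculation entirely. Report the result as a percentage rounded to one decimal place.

Refusal or break-off = 116 + 263 = 379
Non-contacts = 69 + 43 = 112
Ineligible = 41 + 82 = 123
Known eligible → 434 + 33 + 379 + 112 = 958
e = 958 / (958 + 123) = 958 / 1081 = 0.8862

88.6%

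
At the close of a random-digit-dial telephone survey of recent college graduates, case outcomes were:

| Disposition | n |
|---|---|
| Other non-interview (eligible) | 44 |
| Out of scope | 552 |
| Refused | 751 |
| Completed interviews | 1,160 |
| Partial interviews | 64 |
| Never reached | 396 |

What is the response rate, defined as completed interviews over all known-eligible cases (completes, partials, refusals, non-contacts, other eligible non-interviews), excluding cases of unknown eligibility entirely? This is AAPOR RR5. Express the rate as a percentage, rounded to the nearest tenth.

Top: 1160
Denominator: 1160 + 64 + 751 + 396 + 44 = 2415
RR5 = 1160 / 2415 = 0.4803

48.0%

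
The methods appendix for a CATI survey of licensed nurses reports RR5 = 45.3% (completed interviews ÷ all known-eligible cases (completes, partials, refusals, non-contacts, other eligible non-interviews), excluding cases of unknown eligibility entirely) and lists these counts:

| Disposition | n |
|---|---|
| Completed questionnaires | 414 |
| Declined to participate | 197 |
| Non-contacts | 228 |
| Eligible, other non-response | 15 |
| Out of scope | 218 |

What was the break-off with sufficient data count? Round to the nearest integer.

RR5 = 414 / D = 0.453
D = 414 / 0.453 = 913.9
Rest of base = 854
break-off with sufficient data = 913.9 − 854 ≈ 60

60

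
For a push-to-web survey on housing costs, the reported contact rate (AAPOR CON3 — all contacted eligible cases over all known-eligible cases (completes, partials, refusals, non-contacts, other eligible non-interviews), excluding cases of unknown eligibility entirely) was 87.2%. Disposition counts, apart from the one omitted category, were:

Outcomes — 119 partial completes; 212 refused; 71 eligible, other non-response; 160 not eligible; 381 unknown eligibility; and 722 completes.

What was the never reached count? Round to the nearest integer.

Top → 722 + 119 + 212 + 71 = 1124
CON3 = 1124 / D = 0.872
D = 1124 / 0.872 = 1289.0
Rest of base = 1124
never reached = 1289.0 − 1124 ≈ 165

165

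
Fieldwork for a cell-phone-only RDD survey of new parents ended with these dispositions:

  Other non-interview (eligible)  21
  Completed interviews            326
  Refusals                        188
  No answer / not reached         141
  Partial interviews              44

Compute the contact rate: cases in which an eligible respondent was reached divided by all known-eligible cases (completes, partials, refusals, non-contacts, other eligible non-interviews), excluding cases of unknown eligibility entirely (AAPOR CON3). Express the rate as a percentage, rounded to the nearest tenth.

Top → 326 + 44 + 188 + 21 = 579
Denom → 326 + 44 + 188 + 141 + 21 = 720
CON3 = 579 / 720 = 0.8042

80.4%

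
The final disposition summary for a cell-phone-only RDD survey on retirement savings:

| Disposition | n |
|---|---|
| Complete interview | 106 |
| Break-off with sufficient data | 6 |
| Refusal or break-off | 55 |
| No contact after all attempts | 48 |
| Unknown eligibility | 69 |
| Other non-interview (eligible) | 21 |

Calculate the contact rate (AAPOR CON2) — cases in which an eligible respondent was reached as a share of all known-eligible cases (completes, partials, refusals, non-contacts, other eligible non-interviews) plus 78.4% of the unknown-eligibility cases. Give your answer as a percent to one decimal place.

Numerator = 106 + 6 + 55 + 21 = 188
Eligible (known) = 106 + 6 + 55 + 48 + 21 = 236
Estimated eligible among unknowns = 0.7840 × 69 = 54.10
Denominator = 236 + 54.10 = 290.10
CON2 = 188 / 290.10 = 0.6481

64.8%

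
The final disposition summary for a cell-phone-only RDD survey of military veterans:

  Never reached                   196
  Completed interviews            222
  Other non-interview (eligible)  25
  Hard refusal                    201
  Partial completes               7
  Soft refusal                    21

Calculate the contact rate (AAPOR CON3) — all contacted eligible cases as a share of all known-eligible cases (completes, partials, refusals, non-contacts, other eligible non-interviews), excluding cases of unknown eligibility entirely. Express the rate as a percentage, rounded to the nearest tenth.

70.8%

Declined to participate = 201 + 21 = 222
Top → 222 + 7 + 222 + 25 = 476
Denom → 222 + 7 + 222 + 196 + 25 = 672
CON3 = 476 / 672 = 0.7083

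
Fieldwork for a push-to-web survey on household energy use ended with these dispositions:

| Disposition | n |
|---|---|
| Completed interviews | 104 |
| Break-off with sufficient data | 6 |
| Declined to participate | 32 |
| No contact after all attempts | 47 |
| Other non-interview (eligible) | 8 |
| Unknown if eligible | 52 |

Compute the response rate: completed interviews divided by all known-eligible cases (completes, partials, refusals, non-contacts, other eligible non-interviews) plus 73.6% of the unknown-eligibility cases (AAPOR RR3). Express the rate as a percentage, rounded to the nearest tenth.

44.2%

Num → 104
Known eligible → 104 + 6 + 32 + 47 + 8 = 197
Estimated eligible among unknowns → 0.7360 × 52 = 38.27
Base → 197 + 38.27 = 235.27
RR3 = 104 / 235.27 = 0.4420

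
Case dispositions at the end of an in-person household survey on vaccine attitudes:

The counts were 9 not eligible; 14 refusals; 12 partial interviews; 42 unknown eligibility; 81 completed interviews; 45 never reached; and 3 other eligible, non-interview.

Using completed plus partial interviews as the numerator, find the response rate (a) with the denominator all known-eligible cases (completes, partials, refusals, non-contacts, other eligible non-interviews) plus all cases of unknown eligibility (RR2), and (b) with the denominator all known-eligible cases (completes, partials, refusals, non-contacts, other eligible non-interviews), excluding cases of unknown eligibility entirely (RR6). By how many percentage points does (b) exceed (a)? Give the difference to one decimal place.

12.8

Num → 81 + 12 = 93
Base → 81 + 12 + 14 + 45 + 3 + 42 = 197
RR2 = 93 / 197 = 0.4721
Base → 81 + 12 + 14 + 45 + 3 = 155
RR6 = 93 / 155 = 0.6000
Difference = 60.00 − 47.21 = 12.79 percentage points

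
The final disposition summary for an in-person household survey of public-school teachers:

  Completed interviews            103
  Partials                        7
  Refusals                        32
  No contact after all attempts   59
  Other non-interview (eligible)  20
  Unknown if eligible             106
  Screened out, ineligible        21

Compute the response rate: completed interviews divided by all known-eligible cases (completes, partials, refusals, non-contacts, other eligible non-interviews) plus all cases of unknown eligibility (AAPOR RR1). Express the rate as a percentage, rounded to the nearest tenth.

31.5%

Top = 103
Denom = 103 + 7 + 32 + 59 + 20 + 106 = 327
RR1 = 103 / 327 = 0.3150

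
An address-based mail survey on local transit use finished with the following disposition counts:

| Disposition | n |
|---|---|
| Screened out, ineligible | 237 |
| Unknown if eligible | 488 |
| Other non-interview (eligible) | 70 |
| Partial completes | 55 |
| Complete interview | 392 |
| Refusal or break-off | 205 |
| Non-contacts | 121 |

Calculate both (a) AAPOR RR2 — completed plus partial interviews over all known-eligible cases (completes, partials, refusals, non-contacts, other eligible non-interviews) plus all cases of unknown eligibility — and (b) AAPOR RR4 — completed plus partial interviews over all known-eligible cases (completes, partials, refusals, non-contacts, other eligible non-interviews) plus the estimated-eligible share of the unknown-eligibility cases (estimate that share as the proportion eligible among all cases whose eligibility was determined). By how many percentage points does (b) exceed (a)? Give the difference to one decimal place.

2.9

Numerator = 392 + 55 = 447
Denom = 392 + 55 + 205 + 121 + 70 + 488 = 1331
RR2 = 447 / 1331 = 0.3358
Eligible (known) = 392 + 55 + 205 + 121 + 70 = 843
e = 843 / (843 + 237) = 843 / 1080 = 0.7806
e × U = 0.7806 × 488 = 380.93
Denom = 843 + 380.93 = 1223.93
RR4 = 447 / 1223.93 = 0.3652
Difference = 36.52 − 33.58 = 2.94 percentage points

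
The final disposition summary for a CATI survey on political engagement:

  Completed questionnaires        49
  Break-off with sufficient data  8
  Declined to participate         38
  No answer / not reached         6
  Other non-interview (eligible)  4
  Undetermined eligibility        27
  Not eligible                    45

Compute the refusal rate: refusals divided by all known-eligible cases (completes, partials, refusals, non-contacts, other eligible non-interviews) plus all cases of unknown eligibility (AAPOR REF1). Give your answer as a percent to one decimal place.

Numerator = 38
Base = 49 + 8 + 38 + 6 + 4 + 27 = 132
REF1 = 38 / 132 = 0.2879

28.8%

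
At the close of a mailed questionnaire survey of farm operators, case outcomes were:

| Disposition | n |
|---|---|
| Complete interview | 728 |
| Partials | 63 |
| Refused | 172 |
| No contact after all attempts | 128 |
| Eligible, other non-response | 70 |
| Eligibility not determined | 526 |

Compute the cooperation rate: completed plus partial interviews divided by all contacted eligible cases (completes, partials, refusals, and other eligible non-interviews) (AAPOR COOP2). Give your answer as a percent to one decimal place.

76.6%

Top: 728 + 63 = 791
Denom: 728 + 63 + 172 + 70 = 1033
COOP2 = 791 / 1033 = 0.7657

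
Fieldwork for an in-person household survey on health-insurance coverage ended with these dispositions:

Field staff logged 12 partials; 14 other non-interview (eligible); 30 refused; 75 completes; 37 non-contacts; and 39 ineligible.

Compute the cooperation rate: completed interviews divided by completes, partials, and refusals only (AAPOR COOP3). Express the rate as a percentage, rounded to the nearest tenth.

Top = 75
Denom = 75 + 12 + 30 = 117
COOP3 = 75 / 117 = 0.6410

64.1%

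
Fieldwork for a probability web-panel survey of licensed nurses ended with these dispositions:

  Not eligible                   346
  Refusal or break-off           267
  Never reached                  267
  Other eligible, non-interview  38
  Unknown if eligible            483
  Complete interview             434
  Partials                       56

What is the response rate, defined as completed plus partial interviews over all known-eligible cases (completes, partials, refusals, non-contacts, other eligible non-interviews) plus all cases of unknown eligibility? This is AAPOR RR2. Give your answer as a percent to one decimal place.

31.7%

Numerator → 434 + 56 = 490
Denom → 434 + 56 + 267 + 267 + 38 + 483 = 1545
RR2 = 490 / 1545 = 0.3172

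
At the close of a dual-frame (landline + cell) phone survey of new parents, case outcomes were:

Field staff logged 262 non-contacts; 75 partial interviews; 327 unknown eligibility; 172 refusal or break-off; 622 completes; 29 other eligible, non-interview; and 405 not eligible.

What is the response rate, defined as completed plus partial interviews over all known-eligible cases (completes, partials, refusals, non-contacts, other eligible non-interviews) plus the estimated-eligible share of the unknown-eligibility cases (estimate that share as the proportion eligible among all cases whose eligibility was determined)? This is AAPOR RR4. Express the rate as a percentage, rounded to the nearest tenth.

Num: 622 + 75 = 697
Determined eligible: 622 + 75 + 172 + 262 + 29 = 1160
e = 1160 / (1160 + 405) = 1160 / 1565 = 0.7412
Estimated eligible among unknowns: 0.7412 × 327 = 242.37
Denominator: 1160 + 242.37 = 1402.37
RR4 = 697 / 1402.37 = 0.4970

49.7%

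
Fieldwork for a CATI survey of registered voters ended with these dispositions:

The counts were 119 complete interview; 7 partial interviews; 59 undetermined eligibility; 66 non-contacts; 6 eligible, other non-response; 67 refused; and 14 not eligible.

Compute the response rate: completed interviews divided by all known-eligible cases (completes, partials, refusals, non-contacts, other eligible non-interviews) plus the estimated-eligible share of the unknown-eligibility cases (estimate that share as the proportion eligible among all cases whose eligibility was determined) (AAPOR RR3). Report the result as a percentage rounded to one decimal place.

37.1%

Num = 119
Determined eligible = 119 + 7 + 67 + 66 + 6 = 265
e = 265 / (265 + 14) = 265 / 279 = 0.9498
e × U = 0.9498 × 59 = 56.04
Denominator = 265 + 56.04 = 321.04
RR3 = 119 / 321.04 = 0.3707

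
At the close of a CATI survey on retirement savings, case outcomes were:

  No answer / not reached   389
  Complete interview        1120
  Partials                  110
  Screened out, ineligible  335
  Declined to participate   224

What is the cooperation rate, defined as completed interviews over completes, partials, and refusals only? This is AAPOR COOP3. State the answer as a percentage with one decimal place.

77.0%

Num: 1120
Denominator: 1120 + 110 + 224 = 1454
COOP3 = 1120 / 1454 = 0.7703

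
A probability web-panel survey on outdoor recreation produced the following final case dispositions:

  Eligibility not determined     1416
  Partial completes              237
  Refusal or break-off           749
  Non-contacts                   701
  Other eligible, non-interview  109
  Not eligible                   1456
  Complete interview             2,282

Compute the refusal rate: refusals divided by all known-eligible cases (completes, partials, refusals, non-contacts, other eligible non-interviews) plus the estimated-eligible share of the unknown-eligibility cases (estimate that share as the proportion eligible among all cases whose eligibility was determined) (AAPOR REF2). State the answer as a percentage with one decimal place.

Top = 749
Known eligible = 2282 + 237 + 749 + 701 + 109 = 4078
e = 4078 / (4078 + 1456) = 4078 / 5534 = 0.7369
Estimated eligible among unknowns = 0.7369 × 1416 = 1043.45
Denominator = 4078 + 1043.45 = 5121.45
REF2 = 749 / 5121.45 = 0.1462

14.6%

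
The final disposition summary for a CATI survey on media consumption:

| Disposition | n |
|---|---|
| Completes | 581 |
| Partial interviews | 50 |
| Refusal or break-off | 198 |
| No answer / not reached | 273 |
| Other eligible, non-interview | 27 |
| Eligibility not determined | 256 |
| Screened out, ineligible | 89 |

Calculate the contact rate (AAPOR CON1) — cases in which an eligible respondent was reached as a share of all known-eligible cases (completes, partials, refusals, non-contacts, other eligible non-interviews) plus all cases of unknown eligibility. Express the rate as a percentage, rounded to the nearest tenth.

Top → 581 + 50 + 198 + 27 = 856
Denominator → 581 + 50 + 198 + 273 + 27 + 256 = 1385
CON1 = 856 / 1385 = 0.6181

61.8%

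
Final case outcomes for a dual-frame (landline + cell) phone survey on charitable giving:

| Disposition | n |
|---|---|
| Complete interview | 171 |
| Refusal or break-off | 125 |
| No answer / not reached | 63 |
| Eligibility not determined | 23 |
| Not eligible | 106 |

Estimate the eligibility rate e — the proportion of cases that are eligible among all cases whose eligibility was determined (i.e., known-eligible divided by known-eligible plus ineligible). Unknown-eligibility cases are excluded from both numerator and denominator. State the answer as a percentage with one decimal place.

Eligible (known) → 171 + 125 + 63 = 359
e = 359 / (359 + 106) = 359 / 465 = 0.7720

77.2%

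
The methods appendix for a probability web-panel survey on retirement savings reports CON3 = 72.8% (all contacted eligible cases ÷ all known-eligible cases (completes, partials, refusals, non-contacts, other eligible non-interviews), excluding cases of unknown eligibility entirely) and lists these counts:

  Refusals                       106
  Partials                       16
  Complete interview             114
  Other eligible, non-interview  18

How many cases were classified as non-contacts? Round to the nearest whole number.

95

Top = 114 + 16 + 106 + 18 = 254
CON3 = 254 / D = 0.728
D = 254 / 0.728 = 348.9
Other denominator terms total 254
non-contacts = 348.9 − 254 ≈ 95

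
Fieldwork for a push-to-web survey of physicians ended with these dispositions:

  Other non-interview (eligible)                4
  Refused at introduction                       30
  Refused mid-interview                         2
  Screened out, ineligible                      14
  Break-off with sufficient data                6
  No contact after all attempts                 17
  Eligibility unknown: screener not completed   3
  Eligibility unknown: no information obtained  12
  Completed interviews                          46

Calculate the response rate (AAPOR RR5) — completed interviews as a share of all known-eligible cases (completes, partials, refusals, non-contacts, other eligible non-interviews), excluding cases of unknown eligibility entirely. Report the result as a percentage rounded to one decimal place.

43.8%

Declined to participate = 30 + 2 = 32
Unknown eligibility = 3 + 12 = 15
Num: 46
Base: 46 + 6 + 32 + 17 + 4 = 105
RR5 = 46 / 105 = 0.4381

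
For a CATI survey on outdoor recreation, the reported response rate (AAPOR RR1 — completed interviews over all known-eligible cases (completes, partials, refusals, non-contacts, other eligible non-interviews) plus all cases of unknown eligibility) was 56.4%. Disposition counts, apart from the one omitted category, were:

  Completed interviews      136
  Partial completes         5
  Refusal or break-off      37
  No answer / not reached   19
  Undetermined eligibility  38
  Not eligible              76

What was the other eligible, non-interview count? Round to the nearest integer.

6

RR1 = 136 / D = 0.564
D = 136 / 0.564 = 241.1
Rest of base = 235
other eligible, non-interview = 241.1 − 235 ≈ 6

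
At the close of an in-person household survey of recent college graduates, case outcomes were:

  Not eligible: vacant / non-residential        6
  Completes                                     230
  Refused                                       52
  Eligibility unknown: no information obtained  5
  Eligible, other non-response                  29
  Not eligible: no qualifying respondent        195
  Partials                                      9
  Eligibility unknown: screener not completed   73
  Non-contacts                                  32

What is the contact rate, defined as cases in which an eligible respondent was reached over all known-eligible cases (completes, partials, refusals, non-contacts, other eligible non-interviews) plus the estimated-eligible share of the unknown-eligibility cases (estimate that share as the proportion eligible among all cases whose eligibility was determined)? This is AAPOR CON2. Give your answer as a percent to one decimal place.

Unknown eligibility = 73 + 5 = 78
Out of scope = 195 + 6 = 201
Numerator = 230 + 9 + 52 + 29 = 320
Known eligible = 230 + 9 + 52 + 32 + 29 = 352
e = 352 / (352 + 201) = 352 / 553 = 0.6365
Eligible share of unknowns = 0.6365 × 78 = 49.65
Denom = 352 + 49.65 = 401.65
CON2 = 320 / 401.65 = 0.7967

79.7%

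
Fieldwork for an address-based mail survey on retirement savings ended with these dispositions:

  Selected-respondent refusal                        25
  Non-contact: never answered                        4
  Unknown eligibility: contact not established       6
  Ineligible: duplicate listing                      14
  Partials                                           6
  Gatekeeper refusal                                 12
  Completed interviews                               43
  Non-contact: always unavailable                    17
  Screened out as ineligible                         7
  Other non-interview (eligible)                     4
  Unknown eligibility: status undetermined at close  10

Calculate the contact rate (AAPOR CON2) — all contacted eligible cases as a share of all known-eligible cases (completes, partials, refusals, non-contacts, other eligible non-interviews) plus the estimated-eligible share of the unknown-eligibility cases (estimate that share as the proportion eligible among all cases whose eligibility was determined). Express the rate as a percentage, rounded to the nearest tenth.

72.3%

Declined to participate = 12 + 25 = 37
Non-contacts = 4 + 17 = 21
Unknown eligibility = 6 + 10 = 16
Out of scope = 7 + 14 = 21
Top → 43 + 6 + 37 + 4 = 90
Eligible (known) → 43 + 6 + 37 + 21 + 4 = 111
e = 111 / (111 + 21) = 111 / 132 = 0.8409
Estimated eligible among unknowns → 0.8409 × 16 = 13.45
Denominator → 111 + 13.45 = 124.45
CON2 = 90 / 124.45 = 0.7232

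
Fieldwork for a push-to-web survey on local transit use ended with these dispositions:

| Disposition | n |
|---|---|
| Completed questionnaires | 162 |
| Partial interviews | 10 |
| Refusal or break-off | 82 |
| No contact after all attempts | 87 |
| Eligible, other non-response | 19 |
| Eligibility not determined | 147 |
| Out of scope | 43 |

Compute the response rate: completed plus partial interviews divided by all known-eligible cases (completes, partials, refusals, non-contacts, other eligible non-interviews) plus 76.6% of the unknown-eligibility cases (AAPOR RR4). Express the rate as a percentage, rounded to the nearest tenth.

Numerator = 162 + 10 = 172
Determined eligible = 162 + 10 + 82 + 87 + 19 = 360
e × U = 0.7660 × 147 = 112.60
Denom = 360 + 112.60 = 472.60
RR4 = 172 / 472.60 = 0.3639

36.4%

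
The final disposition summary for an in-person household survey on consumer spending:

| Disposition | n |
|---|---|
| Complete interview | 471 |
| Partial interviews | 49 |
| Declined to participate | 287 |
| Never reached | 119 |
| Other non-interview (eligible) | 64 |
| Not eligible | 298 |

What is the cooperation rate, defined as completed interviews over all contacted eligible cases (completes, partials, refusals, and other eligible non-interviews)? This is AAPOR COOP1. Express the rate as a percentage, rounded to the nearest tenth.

Numerator: 471
Denom: 471 + 49 + 287 + 64 = 871
COOP1 = 471 / 871 = 0.5408

54.1%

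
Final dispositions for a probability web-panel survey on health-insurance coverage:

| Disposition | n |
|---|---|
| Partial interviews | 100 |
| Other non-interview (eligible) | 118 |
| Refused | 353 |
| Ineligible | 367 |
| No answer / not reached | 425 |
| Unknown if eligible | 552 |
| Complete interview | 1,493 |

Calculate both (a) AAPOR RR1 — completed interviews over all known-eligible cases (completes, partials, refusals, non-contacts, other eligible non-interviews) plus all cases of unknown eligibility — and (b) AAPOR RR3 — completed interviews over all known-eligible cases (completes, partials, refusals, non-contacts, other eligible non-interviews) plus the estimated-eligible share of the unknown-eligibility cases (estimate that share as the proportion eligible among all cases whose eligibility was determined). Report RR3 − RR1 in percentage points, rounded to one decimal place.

Top → 1493
Denominator → 1493 + 100 + 353 + 425 + 118 + 552 = 3041
RR1 = 1493 / 3041 = 0.4910
Determined eligible → 1493 + 100 + 353 + 425 + 118 = 2489
e = 2489 / (2489 + 367) = 2489 / 2856 = 0.8715
Eligible share of unknowns → 0.8715 × 552 = 481.07
Denominator → 2489 + 481.07 = 2970.07
RR3 = 1493 / 2970.07 = 0.5027
Difference = 50.27 − 49.10 = 1.17 percentage points

1.2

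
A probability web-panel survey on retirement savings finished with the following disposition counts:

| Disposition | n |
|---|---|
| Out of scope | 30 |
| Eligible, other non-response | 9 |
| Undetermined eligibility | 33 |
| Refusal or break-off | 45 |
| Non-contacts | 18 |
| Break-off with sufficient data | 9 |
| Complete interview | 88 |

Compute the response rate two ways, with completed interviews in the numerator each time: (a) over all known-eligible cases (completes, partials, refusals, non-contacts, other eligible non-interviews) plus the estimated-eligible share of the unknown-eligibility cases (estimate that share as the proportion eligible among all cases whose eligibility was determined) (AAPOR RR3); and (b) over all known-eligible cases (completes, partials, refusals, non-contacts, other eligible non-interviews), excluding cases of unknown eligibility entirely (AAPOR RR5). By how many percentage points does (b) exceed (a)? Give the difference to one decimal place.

7.4

Top = 88
Known eligible = 88 + 9 + 45 + 18 + 9 = 169
e = 169 / (169 + 30) = 169 / 199 = 0.8492
Eligible share of unknowns = 0.8492 × 33 = 28.02
Denominator = 169 + 28.02 = 197.02
RR3 = 88 / 197.02 = 0.4467
Denominator = 88 + 9 + 45 + 18 + 9 = 169
RR5 = 88 / 169 = 0.5207
Difference = 52.07 − 44.67 = 7.40 percentage points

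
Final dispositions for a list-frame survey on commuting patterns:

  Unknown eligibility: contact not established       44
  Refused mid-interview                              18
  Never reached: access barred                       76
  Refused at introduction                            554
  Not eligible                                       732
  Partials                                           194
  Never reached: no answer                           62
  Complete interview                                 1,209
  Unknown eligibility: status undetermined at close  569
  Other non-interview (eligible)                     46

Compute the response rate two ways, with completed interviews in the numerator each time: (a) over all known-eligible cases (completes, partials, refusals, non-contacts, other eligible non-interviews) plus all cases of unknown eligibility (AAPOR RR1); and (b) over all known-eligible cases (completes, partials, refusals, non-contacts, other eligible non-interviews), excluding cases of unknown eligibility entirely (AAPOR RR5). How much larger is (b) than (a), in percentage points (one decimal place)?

12.4

Refusals = 554 + 18 = 572
Never reached = 62 + 76 = 138
Eligibility not determined = 44 + 569 = 613
Numerator = 1209
Denom = 1209 + 194 + 572 + 138 + 46 + 613 = 2772
RR1 = 1209 / 2772 = 0.4361
Denom = 1209 + 194 + 572 + 138 + 46 = 2159
RR5 = 1209 / 2159 = 0.5600
Difference = 56.00 − 43.61 = 12.39 percentage points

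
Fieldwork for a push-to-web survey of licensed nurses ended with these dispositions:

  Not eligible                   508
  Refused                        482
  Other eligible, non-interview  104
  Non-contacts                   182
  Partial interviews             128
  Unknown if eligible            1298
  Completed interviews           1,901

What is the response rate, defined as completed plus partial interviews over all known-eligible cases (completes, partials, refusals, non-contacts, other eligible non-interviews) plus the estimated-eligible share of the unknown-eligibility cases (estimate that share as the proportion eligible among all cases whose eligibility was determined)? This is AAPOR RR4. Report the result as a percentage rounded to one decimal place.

52.1%

Numerator = 1901 + 128 = 2029
Determined eligible = 1901 + 128 + 482 + 182 + 104 = 2797
e = 2797 / (2797 + 508) = 2797 / 3305 = 0.8463
e × U = 0.8463 × 1298 = 1098.50
Denominator = 2797 + 1098.50 = 3895.50
RR4 = 2029 / 3895.50 = 0.5209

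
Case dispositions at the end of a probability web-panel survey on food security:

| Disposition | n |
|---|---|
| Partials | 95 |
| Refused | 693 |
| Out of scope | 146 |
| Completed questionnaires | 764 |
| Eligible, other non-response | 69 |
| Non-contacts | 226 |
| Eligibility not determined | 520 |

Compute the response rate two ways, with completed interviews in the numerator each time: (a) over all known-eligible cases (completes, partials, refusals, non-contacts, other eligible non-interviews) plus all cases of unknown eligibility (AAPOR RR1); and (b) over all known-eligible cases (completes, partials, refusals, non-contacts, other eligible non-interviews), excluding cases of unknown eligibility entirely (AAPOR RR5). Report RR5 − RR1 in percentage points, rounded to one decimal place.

Top → 764
Base → 764 + 95 + 693 + 226 + 69 + 520 = 2367
RR1 = 764 / 2367 = 0.3228
Base → 764 + 95 + 693 + 226 + 69 = 1847
RR5 = 764 / 1847 = 0.4136
Difference = 41.36 − 32.28 = 9.08 percentage points

9.1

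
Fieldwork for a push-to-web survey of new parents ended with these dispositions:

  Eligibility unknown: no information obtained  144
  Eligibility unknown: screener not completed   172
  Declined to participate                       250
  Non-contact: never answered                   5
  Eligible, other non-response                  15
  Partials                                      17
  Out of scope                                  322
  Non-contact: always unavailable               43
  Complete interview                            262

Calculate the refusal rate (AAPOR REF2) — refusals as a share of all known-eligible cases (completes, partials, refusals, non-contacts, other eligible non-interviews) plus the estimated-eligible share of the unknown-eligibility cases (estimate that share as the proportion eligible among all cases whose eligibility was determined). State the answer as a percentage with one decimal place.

31.4%

No contact after all attempts = 5 + 43 = 48
Undetermined eligibility = 172 + 144 = 316
Num = 250
Known eligible = 262 + 17 + 250 + 48 + 15 = 592
e = 592 / (592 + 322) = 592 / 914 = 0.6477
e × U = 0.6477 × 316 = 204.67
Denominator = 592 + 204.67 = 796.67
REF2 = 250 / 796.67 = 0.3138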